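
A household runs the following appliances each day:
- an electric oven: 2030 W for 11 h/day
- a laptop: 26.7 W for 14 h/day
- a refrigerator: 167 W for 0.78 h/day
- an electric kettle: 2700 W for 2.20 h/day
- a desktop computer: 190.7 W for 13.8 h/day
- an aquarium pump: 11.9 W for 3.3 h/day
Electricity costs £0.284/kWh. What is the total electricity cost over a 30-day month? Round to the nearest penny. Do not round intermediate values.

£267.91

electric oven: 2030 W × 11 h × 30 d = 669,900 Wh = 669.9 kWh
laptop: 26.7 W × 14 h × 30 d = 11,214 Wh = 11.21 kWh
refrigerator: 167 W × 0.78 h × 30 d = 3,908 Wh = 3.908 kWh
electric kettle: 2700 W × 2.20 h × 30 d = 178,200 Wh = 178.2 kWh
desktop computer: 190.7 W × 13.8 h × 30 d = 78,950 Wh = 78.95 kWh
aquarium pump: 11.9 W × 3.3 h × 30 d = 1,178 Wh = 1.178 kWh
Total energy = 669.9 + 11.21 + 3.908 + 178.2 + 78.95 + 1.178 = 943.3 kWh
Cost = 943.3 kWh × £0.284 = £267.91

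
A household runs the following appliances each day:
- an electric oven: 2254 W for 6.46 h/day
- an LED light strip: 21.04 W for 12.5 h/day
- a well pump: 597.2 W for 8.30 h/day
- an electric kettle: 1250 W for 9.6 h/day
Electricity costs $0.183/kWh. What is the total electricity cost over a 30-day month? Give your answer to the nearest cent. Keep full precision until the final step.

$174.48

electric oven: 2254 W × 6.46 h × 30 d = 436,825 Wh = 436.8 kWh
LED light strip: 21.04 W × 12.5 h × 30 d = 7,890 Wh = 7.89 kWh
well pump: 597.2 W × 8.30 h × 30 d = 148,703 Wh = 148.7 kWh
electric kettle: 1250 W × 9.6 h × 30 d = 360,000 Wh = 360 kWh
Total energy = 436.8 + 7.89 + 148.7 + 360 = 953.4 kWh
Cost = 953.4 kWh × $0.183 = $174.48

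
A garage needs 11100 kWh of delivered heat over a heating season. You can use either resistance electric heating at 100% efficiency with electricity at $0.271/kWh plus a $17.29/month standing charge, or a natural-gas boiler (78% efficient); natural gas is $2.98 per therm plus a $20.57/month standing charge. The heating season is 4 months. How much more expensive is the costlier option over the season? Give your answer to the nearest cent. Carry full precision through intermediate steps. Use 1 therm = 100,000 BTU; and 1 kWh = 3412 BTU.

Heat load = 11100 kWh × 3412 = 37,873,200 BTU
Gas: input = 37,873,200 / 0.78 = 48,555,385 BTU = 485.6 therm → 485.6 × $2.98 = $1,446.95; + 4 × $20.57 standing = $1,529.23
Electric: 37,873,200 BTU / 3412 = 11,100 kWh → × $0.271 = $3,008.10; + 4 × $17.29 standing = $3,077.26
Difference = |$1,529.23 − $3,077.26| = $1,548.03

$1548.03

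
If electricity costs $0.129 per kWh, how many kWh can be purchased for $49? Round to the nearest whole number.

380 kWh

$49 / $0.129 per kWh = 379.8 kWh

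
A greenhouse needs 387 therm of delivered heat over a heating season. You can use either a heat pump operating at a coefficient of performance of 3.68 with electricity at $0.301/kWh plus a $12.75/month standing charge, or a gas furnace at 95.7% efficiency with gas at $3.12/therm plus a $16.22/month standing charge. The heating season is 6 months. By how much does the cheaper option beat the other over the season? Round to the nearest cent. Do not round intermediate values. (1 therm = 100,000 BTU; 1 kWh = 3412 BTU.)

$354.78

Heat load = 387 therm × 100,000 = 38,700,000 BTU
Gas: input = 38,700,000 / 0.957 = 40,438,871 BTU = 404.4 therm → 404.4 × $3.12 = $1,261.69; + 6 × $16.22 standing = $1,359.01
Heat pump: 38,700,000 BTU / 3412 = 11,340 kWh heat; / 3.68 = 3,082 kWh in → × $0.301 = $927.73; + 6 × $12.75 standing = $1,004.23
Difference = |$1,359.01 − $1,004.23| = $354.78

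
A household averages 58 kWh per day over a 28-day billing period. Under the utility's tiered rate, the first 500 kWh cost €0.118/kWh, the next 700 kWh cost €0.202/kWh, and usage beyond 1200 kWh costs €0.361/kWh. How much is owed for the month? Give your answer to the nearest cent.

Usage = 58 kWh/day × 28 days = 1624 kWh
First 500 kWh × €0.118 = €59.00
Next 700 kWh × €0.202 = €141.40
Remaining 424 kWh × €0.361 = €153.06
Total = €353.46

€353.46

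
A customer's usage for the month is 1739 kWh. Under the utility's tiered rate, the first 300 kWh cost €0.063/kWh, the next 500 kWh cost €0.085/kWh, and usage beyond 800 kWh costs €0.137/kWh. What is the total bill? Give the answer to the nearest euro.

€190

First 300 kWh × €0.063 = €18.90
Next 500 kWh × €0.085 = €42.50
Remaining 939 kWh × €0.137 = €128.64
Total = €190.04 ≈ €190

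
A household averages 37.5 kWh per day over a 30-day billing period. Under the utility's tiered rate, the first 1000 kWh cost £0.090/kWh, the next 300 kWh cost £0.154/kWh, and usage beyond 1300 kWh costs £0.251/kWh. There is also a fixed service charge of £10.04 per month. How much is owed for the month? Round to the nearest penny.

£119.29

Usage = 37.5 kWh/day × 30 days = 1125 kWh
First 1000 kWh × £0.090 = £90.00
Next 125 kWh × £0.154 = £19.25
Remaining tier: 0 kWh (not reached)
Energy charge = £109.25; + service £10.04 = £119.29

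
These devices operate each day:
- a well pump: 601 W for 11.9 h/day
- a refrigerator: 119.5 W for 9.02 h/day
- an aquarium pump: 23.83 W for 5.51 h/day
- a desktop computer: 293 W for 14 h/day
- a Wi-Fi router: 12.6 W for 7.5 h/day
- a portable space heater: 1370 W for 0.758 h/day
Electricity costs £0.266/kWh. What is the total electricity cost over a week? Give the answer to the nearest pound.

well pump: 601 W × 11.9 h × 7 d = 50,063 Wh = 50.06 kWh
refrigerator: 119.5 W × 9.02 h × 7 d = 7,545 Wh = 7.545 kWh
aquarium pump: 23.83 W × 5.51 h × 7 d = 919 Wh = 0.9191 kWh
desktop computer: 293 W × 14 h × 7 d = 28,714 Wh = 28.71 kWh
Wi-Fi router: 12.6 W × 7.5 h × 7 d = 662 Wh = 0.6615 kWh
portable space heater: 1370 W × 0.758 h × 7 d = 7,269 Wh = 7.269 kWh
Total energy = 50.06 + 7.545 + 0.9191 + 28.71 + 0.6615 + 7.269 = 95.17 kWh
Cost = 95.17 kWh × £0.266 = £25.32 ≈ £25

£25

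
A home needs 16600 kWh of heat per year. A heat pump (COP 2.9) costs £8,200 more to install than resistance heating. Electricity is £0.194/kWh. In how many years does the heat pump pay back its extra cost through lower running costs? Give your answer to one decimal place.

3.9 years

Resistance: 16600 kWh × £0.194 = £3,220.40/yr
Heat pump: 16600 / 2.9 = 5724 kWh in → × £0.194 = £1,110.48/yr
Annual savings = £2,109.92
Payback = £8,200 / £2,109.92 = 3.89 years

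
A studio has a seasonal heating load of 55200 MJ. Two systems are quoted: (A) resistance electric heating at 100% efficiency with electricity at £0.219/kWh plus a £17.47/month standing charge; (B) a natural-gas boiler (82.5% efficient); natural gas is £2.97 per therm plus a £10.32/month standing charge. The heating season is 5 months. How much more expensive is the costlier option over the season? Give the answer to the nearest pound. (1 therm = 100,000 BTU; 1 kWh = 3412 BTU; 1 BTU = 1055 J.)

£1510

Heat load = 55200 MJ = 55,200,000,000 J / 1055 = 52,322,275 BTU
Gas: input = 52,322,275 / 0.825 = 63,420,939 BTU = 634.2 therm → 634.2 × £2.97 = £1,883.60; + 5 × £10.32 standing = £1,935.20
Electric: 52,322,275 BTU / 3412 = 15,330 kWh → × £0.219 = £3,358.32; + 5 × £17.47 standing = £3,445.67
Difference = |£1,935.20 − £3,445.67| = £1,510.47 ≈ £1510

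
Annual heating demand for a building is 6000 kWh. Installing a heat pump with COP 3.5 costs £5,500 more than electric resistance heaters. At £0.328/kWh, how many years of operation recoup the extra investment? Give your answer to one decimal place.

3.9 years

Resistance: 6000 kWh × £0.328 = £1,968.00/yr
Heat pump: 6000 / 3.5 = 1714 kWh in → × £0.328 = £562.29/yr
Annual savings = £1,405.71
Payback = £5,500 / £1,405.71 = 3.91 years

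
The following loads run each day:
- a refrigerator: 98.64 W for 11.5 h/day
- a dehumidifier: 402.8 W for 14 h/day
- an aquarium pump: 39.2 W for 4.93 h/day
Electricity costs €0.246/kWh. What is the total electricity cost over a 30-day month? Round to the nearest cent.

refrigerator: 98.64 W × 11.5 h × 30 d = 34,031 Wh = 34.03 kWh
dehumidifier: 402.8 W × 14 h × 30 d = 169,176 Wh = 169.2 kWh
aquarium pump: 39.2 W × 4.93 h × 30 d = 5,798 Wh = 5.798 kWh
Total energy = 34.03 + 169.2 + 5.798 = 209 kWh
Cost = 209 kWh × €0.246 = €51.42

€51.42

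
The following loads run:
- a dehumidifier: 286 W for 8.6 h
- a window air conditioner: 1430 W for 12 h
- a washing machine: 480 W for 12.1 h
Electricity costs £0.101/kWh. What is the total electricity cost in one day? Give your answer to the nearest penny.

£2.57

dehumidifier: 286 W × 8.6 h = 2,460 Wh = 2.46 kWh
window air conditioner: 1430 W × 12 h = 17,160 Wh = 17.16 kWh
washing machine: 480 W × 12.1 h = 5,808 Wh = 5.808 kWh
Total energy = 2.46 + 17.16 + 5.808 = 25.43 kWh
Cost = 25.43 kWh × £0.101 = £2.57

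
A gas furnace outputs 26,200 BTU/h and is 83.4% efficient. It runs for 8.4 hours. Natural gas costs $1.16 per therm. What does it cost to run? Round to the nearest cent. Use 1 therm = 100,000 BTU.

$3.06

Heat delivered = 26,200 BTU/h × 8.4 h = 220,080 BTU
Gas input = 220,080 / 0.834 = 263,885 BTU
= 263,885 / 100,000 = 2.639 therm
Cost = 2.639 × $1.16/therm = $3.06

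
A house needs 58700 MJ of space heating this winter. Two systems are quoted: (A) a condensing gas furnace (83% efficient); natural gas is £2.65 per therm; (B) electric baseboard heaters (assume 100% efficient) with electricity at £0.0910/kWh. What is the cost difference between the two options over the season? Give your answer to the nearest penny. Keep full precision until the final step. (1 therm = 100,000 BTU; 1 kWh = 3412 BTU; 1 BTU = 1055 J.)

Heat load = 58700 MJ = 58,700,000,000 J / 1055 = 55,639,810 BTU
Gas: input = 55,639,810 / 0.83 = 67,035,916 BTU = 670.4 therm → 670.4 × £2.65 = £1,776.45
Electric: 55,639,810 BTU / 3412 = 16,310 kWh → × £0.0910 = £1,483.95
Difference = |£1,776.45 − £1,483.95| = £292.51

£292.51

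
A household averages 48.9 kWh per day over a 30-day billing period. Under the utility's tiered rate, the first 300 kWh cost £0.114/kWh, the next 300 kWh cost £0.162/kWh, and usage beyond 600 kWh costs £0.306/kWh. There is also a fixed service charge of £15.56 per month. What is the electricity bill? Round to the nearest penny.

Usage = 48.9 kWh/day × 30 days = 1467 kWh
First 300 kWh × £0.114 = £34.20
Next 300 kWh × £0.162 = £48.60
Remaining 867 kWh × £0.306 = £265.30
Energy charge = £348.10; + service £15.56 = £363.66

£363.66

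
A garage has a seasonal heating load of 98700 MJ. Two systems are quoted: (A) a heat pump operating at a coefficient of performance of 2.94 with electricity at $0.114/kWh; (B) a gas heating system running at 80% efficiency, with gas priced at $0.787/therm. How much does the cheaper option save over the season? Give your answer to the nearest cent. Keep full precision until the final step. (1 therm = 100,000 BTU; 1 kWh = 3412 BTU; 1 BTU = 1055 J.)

Heat load = 98700 MJ = 98,700,000,000 J / 1055 = 93,554,502 BTU
Gas: input = 93,554,502 / 0.80 = 116,943,128 BTU = 1,169 therm → 1,169 × $0.787 = $920.34
Heat pump: 93,554,502 BTU / 3412 = 27,420 kWh heat; / 2.94 = 9,326 kWh in → × $0.114 = $1,063.20
Difference = |$920.34 − $1,063.20| = $142.85

$142.85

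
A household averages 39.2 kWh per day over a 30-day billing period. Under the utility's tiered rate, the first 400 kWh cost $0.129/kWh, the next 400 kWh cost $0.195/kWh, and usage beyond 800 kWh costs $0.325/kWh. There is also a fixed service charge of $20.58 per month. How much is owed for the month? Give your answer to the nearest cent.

Usage = 39.2 kWh/day × 30 days = 1176 kWh
First 400 kWh × $0.129 = $51.60
Next 400 kWh × $0.195 = $78.00
Remaining 376 kWh × $0.325 = $122.20
Energy charge = $251.80; + service $20.58 = $272.38

$272.38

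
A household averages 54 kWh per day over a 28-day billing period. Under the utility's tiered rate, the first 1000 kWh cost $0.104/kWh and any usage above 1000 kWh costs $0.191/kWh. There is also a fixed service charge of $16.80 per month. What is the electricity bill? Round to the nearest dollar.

Usage = 54 kWh/day × 28 days = 1512 kWh
First 1000 kWh × $0.104 = $104.00
Remaining 512 kWh × $0.191 = $97.79
Energy charge = $201.79; + service $16.80 = $218.59 ≈ $219

$219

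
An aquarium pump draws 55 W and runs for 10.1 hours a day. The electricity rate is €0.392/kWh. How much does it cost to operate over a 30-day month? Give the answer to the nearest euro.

€7

Energy = 55 W × 10.1 h/day × 30 days = 16,665 Wh = 16.66 kWh
Cost = 16.66 kWh × €0.392/kWh = €6.53 ≈ €7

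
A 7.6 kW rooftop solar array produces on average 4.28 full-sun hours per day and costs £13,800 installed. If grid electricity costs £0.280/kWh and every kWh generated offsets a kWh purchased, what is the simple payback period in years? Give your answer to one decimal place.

4.2 years

Daily generation = 7.6 kW × 4.28 h = 32.53 kWh
Annual generation = 32.53 × 365 = 11873 kWh
Annual savings = 11873 × £0.280 = £3,324.36
Payback = £13,800 / £3,324.36 = 4.15 years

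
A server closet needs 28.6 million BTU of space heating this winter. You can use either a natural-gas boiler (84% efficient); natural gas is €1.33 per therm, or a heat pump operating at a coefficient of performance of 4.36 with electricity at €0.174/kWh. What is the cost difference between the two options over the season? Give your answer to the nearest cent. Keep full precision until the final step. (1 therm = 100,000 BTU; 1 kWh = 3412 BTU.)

Heat load = 28.6 × 10⁶ BTU = 28,600,000 BTU
Gas: input = 28,600,000 / 0.84 = 34,047,619 BTU = 340.5 therm → 340.5 × €1.33 = €452.83
Heat pump: 28,600,000 BTU / 3412 = 8,382 kWh heat; / 4.36 = 1,923 kWh in → × €0.174 = €334.52
Difference = |€452.83 − €334.52| = €118.32

€118.32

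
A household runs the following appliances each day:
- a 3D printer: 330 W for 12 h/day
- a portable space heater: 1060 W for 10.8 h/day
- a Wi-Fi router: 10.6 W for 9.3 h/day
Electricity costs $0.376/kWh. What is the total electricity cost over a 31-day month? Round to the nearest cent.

3D printer: 330 W × 12 h × 31 d = 122,760 Wh = 122.8 kWh
portable space heater: 1060 W × 10.8 h × 31 d = 354,888 Wh = 354.9 kWh
Wi-Fi router: 10.6 W × 9.3 h × 31 d = 3,056 Wh = 3.056 kWh
Total energy = 122.8 + 354.9 + 3.056 = 480.7 kWh
Cost = 480.7 kWh × $0.376 = $180.74

$180.74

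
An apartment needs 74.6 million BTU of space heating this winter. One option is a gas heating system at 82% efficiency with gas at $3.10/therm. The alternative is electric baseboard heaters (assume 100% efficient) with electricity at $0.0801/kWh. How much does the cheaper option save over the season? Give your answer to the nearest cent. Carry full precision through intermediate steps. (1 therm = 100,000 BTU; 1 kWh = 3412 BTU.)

Heat load = 74.6 × 10⁶ BTU = 74,600,000 BTU
Gas: input = 74,600,000 / 0.82 = 90,975,610 BTU = 909.8 therm → 909.8 × $3.10 = $2,820.24
Electric: 74,600,000 BTU / 3412 = 21,860 kWh → × $0.0801 = $1,751.31
Difference = |$2,820.24 − $1,751.31| = $1,068.94

$1068.94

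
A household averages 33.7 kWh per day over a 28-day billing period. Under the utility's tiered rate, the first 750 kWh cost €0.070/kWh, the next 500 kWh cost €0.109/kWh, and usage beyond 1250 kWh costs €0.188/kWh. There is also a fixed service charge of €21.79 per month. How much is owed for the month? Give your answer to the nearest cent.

Usage = 33.7 kWh/day × 28 days = 943.6 kWh
First 750 kWh × €0.070 = €52.50
Next 193.6 kWh × €0.109 = €21.10
Remaining tier: 0 kWh (not reached)
Energy charge = €73.60; + service €21.79 = €95.39

€95.39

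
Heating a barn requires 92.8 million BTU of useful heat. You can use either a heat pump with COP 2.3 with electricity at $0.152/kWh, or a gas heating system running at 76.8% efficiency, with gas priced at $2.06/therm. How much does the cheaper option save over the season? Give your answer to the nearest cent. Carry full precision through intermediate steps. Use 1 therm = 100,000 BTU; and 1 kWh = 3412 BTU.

Heat load = 92.8 × 10⁶ BTU = 92,800,000 BTU
Gas: input = 92,800,000 / 0.768 = 120,833,333 BTU = 1,208 therm → 1,208 × $2.06 = $2,489.17
Heat pump: 92,800,000 BTU / 3412 = 27,200 kWh heat; / 2.3 = 11,830 kWh in → × $0.152 = $1,797.44
Difference = |$2,489.17 − $1,797.44| = $691.73

$691.73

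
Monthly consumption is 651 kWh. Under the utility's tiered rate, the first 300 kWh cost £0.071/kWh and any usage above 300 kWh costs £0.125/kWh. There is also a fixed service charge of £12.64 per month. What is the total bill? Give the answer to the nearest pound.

£78

First 300 kWh × £0.071 = £21.30
Remaining 351 kWh × £0.125 = £43.88
Energy charge = £65.17; + service £12.64 = £77.81 ≈ £78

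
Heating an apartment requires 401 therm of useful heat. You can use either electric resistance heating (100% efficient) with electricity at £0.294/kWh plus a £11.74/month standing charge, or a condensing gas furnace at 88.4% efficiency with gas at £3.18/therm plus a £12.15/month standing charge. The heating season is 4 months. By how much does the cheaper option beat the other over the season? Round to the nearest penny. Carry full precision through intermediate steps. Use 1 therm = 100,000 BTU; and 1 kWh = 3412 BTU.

Heat load = 401 therm × 100,000 = 40,100,000 BTU
Gas: input = 40,100,000 / 0.884 = 45,361,991 BTU = 453.6 therm → 453.6 × £3.18 = £1,442.51; + 4 × £12.15 standing = £1,491.11
Electric: 40,100,000 BTU / 3412 = 11,750 kWh → × £0.294 = £3,455.28; + 4 × £11.74 standing = £3,502.24
Difference = |£1,491.11 − £3,502.24| = £2,011.12

£2011.12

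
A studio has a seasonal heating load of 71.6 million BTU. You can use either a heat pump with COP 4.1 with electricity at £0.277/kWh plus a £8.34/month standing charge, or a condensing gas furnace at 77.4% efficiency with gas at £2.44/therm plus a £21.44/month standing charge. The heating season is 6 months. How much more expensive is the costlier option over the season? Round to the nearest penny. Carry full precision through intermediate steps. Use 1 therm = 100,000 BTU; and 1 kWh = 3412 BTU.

Heat load = 71.6 × 10⁶ BTU = 71,600,000 BTU
Gas: input = 71,600,000 / 0.774 = 92,506,460 BTU = 925.1 therm → 925.1 × £2.44 = £2,257.16; + 6 × £21.44 standing = £2,385.80
Heat pump: 71,600,000 BTU / 3412 = 20,980 kWh heat; / 4.1 = 5,118 kWh in → × £0.277 = £1,417.75; + 6 × £8.34 standing = £1,467.79
Difference = |£2,385.80 − £1,467.79| = £918.01

£918.01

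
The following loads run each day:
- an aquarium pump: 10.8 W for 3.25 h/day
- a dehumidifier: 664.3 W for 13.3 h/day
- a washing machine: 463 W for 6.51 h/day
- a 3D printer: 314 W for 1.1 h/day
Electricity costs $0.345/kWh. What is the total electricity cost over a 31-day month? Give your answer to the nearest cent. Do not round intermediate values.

$130.80

aquarium pump: 10.8 W × 3.25 h × 31 d = 1,088 Wh = 1.088 kWh
dehumidifier: 664.3 W × 13.3 h × 31 d = 273,891 Wh = 273.9 kWh
washing machine: 463 W × 6.51 h × 31 d = 93,438 Wh = 93.44 kWh
3D printer: 314 W × 1.1 h × 31 d = 10,707 Wh = 10.71 kWh
Total energy = 1.088 + 273.9 + 93.44 + 10.71 = 379.1 kWh
Cost = 379.1 kWh × $0.345 = $130.80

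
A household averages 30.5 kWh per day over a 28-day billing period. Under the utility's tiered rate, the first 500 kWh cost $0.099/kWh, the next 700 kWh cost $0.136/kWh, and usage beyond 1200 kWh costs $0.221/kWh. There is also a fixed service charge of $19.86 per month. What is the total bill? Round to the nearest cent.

$117.50

Usage = 30.5 kWh/day × 28 days = 854 kWh
First 500 kWh × $0.099 = $49.50
Next 354 kWh × $0.136 = $48.14
Remaining tier: 0 kWh (not reached)
Energy charge = $97.64; + service $19.86 = $117.50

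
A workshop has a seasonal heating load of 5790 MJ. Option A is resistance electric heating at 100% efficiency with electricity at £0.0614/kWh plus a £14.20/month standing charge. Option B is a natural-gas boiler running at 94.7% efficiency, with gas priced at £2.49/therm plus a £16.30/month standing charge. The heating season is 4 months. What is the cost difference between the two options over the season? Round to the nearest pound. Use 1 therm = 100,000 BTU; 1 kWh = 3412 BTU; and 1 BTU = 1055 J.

Heat load = 5790 MJ = 5,790,000,000 J / 1055 = 5,488,152 BTU
Gas: input = 5,488,152 / 0.947 = 5,795,303 BTU = 57.95 therm → 57.95 × £2.49 = £144.30; + 4 × £16.30 standing = £209.50
Electric: 5,488,152 BTU / 3412 = 1,608 kWh → × £0.0614 = £98.76; + 4 × £14.20 standing = £155.56
Difference = |£209.50 − £155.56| = £53.94 ≈ £54

£54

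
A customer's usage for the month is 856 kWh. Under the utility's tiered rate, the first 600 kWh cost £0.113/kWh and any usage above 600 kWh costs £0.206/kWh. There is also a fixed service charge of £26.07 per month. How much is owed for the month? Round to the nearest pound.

First 600 kWh × £0.113 = £67.80
Remaining 256 kWh × £0.206 = £52.74
Energy charge = £120.54; + service £26.07 = £146.61 ≈ £147

£147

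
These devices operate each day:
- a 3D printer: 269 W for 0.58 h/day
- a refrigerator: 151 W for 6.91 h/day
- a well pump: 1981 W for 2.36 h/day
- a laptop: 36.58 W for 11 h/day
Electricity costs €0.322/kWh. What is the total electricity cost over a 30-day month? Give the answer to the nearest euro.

€61

3D printer: 269 W × 0.58 h × 30 d = 4,681 Wh = 4.681 kWh
refrigerator: 151 W × 6.91 h × 30 d = 31,302 Wh = 31.3 kWh
well pump: 1981 W × 2.36 h × 30 d = 140,255 Wh = 140.3 kWh
laptop: 36.58 W × 11 h × 30 d = 12,071 Wh = 12.07 kWh
Total energy = 4.681 + 31.3 + 140.3 + 12.07 = 188.3 kWh
Cost = 188.3 kWh × €0.322 = €60.64 ≈ €61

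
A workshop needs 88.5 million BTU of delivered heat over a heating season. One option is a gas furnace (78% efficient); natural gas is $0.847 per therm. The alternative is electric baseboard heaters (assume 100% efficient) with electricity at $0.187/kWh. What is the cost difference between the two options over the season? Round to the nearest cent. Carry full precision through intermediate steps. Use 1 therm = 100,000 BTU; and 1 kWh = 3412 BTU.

$3889.36

Heat load = 88.5 × 10⁶ BTU = 88,500,000 BTU
Gas: input = 88,500,000 / 0.78 = 113,461,538 BTU = 1,135 therm → 1,135 × $0.847 = $961.02
Electric: 88,500,000 BTU / 3412 = 25,940 kWh → × $0.187 = $4,850.38
Difference = |$961.02 − $4,850.38| = $3,889.36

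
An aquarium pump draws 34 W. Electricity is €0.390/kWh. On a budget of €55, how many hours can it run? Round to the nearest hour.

4148 h

Energy budget = €55 / €0.390 per kWh = 141 kWh = 141,026 Wh
Runtime = 141,026 Wh / 34 W = 4,148 h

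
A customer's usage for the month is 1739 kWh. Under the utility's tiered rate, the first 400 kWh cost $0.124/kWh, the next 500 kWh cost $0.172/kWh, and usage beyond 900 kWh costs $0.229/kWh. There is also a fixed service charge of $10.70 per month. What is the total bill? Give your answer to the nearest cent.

$338.43

First 400 kWh × $0.124 = $49.60
Next 500 kWh × $0.172 = $86.00
Remaining 839 kWh × $0.229 = $192.13
Energy charge = $327.73; + service $10.70 = $338.43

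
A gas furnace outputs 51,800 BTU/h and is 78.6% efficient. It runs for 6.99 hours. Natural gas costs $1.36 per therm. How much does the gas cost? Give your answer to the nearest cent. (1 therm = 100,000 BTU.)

Heat delivered = 51,800 BTU/h × 6.99 h = 362,082 BTU
Gas input = 362,082 / 0.786 = 460,664 BTU
= 460,664 / 100,000 = 4.607 therm
Cost = 4.607 × $1.36/therm = $6.27

$6.27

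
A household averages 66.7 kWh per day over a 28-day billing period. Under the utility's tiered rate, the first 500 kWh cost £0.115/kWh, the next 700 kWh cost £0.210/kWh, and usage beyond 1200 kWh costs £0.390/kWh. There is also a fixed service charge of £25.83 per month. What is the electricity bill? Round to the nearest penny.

Usage = 66.7 kWh/day × 28 days = 1867.6 kWh
First 500 kWh × £0.115 = £57.50
Next 700 kWh × £0.210 = £147.00
Remaining 667.6 kWh × £0.390 = £260.36
Energy charge = £464.86; + service £25.83 = £490.69

£490.69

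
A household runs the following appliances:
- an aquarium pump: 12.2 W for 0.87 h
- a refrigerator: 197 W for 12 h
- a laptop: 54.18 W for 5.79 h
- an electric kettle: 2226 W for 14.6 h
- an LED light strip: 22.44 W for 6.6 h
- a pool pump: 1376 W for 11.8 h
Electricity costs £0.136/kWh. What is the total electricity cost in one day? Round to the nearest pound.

aquarium pump: 12.2 W × 0.87 h = 11 Wh = 0.01061 kWh
refrigerator: 197 W × 12 h = 2,364 Wh = 2.364 kWh
laptop: 54.18 W × 5.79 h = 314 Wh = 0.3137 kWh
electric kettle: 2226 W × 14.6 h = 32,500 Wh = 32.5 kWh
LED light strip: 22.44 W × 6.6 h = 148 Wh = 0.1481 kWh
pool pump: 1376 W × 11.8 h = 16,237 Wh = 16.24 kWh
Total energy = 0.01061 + 2.364 + 0.3137 + 32.5 + 0.1481 + 16.24 = 51.57 kWh
Cost = 51.57 kWh × £0.136 = £7.01 ≈ £7

£7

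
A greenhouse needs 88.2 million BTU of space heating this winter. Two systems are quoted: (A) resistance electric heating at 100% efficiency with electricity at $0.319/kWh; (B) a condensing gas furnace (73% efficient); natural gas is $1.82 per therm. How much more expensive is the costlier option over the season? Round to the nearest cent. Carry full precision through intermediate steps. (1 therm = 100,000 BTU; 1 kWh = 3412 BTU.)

Heat load = 88.2 × 10⁶ BTU = 88,200,000 BTU
Gas: input = 88,200,000 / 0.73 = 120,821,918 BTU = 1,208 therm → 1,208 × $1.82 = $2,198.96
Electric: 88,200,000 BTU / 3412 = 25,850 kWh → × $0.319 = $8,246.13
Difference = |$2,198.96 − $8,246.13| = $6,047.17

$6047.17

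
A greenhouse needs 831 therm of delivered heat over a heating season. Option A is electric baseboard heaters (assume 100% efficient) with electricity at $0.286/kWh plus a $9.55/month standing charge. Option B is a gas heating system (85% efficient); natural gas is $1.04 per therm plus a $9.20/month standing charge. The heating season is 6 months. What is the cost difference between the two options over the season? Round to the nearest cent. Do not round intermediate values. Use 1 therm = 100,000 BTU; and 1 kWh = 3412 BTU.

Heat load = 831 therm × 100,000 = 83,100,000 BTU
Gas: input = 83,100,000 / 0.850 = 97,764,706 BTU = 977.6 therm → 977.6 × $1.04 = $1,016.75; + 6 × $9.20 standing = $1,071.95
Electric: 83,100,000 BTU / 3412 = 24,360 kWh → × $0.286 = $6,965.59; + 6 × $9.55 standing = $7,022.89
Difference = |$1,071.95 − $7,022.89| = $5,950.94

$5950.94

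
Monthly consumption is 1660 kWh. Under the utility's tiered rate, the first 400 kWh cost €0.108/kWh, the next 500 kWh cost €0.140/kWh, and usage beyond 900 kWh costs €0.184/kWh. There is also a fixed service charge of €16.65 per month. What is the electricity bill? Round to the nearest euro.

€270

First 400 kWh × €0.108 = €43.20
Next 500 kWh × €0.140 = €70.00
Remaining 760 kWh × €0.184 = €139.84
Energy charge = €253.04; + service €16.65 = €269.69 ≈ €270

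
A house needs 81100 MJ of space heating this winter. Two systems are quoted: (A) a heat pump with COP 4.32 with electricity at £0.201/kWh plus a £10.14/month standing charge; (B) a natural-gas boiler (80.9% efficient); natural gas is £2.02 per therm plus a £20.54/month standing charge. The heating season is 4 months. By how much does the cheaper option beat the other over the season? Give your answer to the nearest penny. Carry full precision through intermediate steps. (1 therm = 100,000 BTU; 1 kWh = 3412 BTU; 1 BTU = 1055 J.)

Heat load = 81100 MJ = 81,100,000,000 J / 1055 = 76,872,038 BTU
Gas: input = 76,872,038 / 0.809 = 95,021,060 BTU = 950.2 therm → 950.2 × £2.02 = £1,919.43; + 4 × £20.54 standing = £2,001.59
Heat pump: 76,872,038 BTU / 3412 = 22,530 kWh heat; / 4.32 = 5,215 kWh in → × £0.201 = £1,048.27; + 4 × £10.14 standing = £1,088.83
Difference = |£2,001.59 − £1,088.83| = £912.76

£912.76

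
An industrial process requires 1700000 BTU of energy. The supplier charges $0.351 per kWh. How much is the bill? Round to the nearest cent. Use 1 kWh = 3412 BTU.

$174.88

1700000 BTU × (0.00029308 kWh/BTU) = 498.2 kWh
Cost = 498.2 kWh × $0.351/kWh = $174.88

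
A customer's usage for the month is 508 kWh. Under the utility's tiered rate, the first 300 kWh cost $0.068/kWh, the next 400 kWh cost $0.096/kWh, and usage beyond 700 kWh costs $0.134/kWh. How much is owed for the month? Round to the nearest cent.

$40.37

First 300 kWh × $0.068 = $20.40
Next 208 kWh × $0.096 = $19.97
Remaining tier: 0 kWh (not reached)
Total = $40.37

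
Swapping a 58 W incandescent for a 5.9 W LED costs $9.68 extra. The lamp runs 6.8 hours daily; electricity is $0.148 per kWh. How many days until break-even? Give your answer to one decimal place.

184.6 days

Power saved = 58 − 5.9 = 52.1 W
Daily energy saved = 52.1 W × 6.8 h = 354.3 Wh = 0.35428 kWh
Daily savings = 0.35428 × $0.148 = $0.0524
Payback = $9.68 / $0.0524 per day = 184.6 days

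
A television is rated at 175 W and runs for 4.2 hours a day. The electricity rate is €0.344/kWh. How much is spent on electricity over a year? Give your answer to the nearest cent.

Energy = 175 W × 4.2 h/day × 365 days = 268,275 Wh = 268.3 kWh
Cost = 268.3 kWh × €0.344/kWh = €92.29

€92.29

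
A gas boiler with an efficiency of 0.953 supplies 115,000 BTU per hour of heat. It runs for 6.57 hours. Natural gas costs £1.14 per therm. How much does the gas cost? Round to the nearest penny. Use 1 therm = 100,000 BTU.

Heat delivered = 115,000 BTU/h × 6.57 h = 755,550 BTU
Gas input = 755,550 / 0.953 = 792,812 BTU
= 792,812 / 100,000 = 7.928 therm
Cost = 7.928 × £1.14/therm = £9.04

£9.04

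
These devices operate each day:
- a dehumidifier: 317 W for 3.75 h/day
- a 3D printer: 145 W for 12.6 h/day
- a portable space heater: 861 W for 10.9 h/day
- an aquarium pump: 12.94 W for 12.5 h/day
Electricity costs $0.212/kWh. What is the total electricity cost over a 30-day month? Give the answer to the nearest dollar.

dehumidifier: 317 W × 3.75 h × 30 d = 35,662 Wh = 35.66 kWh
3D printer: 145 W × 12.6 h × 30 d = 54,810 Wh = 54.81 kWh
portable space heater: 861 W × 10.9 h × 30 d = 281,547 Wh = 281.5 kWh
aquarium pump: 12.94 W × 12.5 h × 30 d = 4,852 Wh = 4.853 kWh
Total energy = 35.66 + 54.81 + 281.5 + 4.853 = 376.9 kWh
Cost = 376.9 kWh × $0.212 = $79.90 ≈ $80

$80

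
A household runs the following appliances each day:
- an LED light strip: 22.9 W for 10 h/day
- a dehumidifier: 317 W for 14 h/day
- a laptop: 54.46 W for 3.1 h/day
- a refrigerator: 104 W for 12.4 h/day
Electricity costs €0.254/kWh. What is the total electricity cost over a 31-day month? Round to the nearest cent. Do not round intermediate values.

LED light strip: 22.9 W × 10 h × 31 d = 7,099 Wh = 7.099 kWh
dehumidifier: 317 W × 14 h × 31 d = 137,578 Wh = 137.6 kWh
laptop: 54.46 W × 3.1 h × 31 d = 5,234 Wh = 5.234 kWh
refrigerator: 104 W × 12.4 h × 31 d = 39,978 Wh = 39.98 kWh
Total energy = 7.099 + 137.6 + 5.234 + 39.98 = 189.9 kWh
Cost = 189.9 kWh × €0.254 = €48.23

€48.23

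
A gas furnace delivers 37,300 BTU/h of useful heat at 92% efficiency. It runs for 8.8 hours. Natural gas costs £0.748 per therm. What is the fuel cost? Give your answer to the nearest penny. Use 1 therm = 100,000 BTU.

Heat delivered = 37,300 BTU/h × 8.8 h = 328,240 BTU
Gas input = 328,240 / 0.92 = 356,783 BTU
= 356,783 / 100,000 = 3.568 therm
Cost = 3.568 × £0.748/therm = £2.67

£2.67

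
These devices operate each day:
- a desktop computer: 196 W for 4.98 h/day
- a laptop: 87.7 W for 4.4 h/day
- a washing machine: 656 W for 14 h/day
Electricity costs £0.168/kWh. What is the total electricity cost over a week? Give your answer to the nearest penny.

desktop computer: 196 W × 4.98 h × 7 d = 6,833 Wh = 6.833 kWh
laptop: 87.7 W × 4.4 h × 7 d = 2,701 Wh = 2.701 kWh
washing machine: 656 W × 14 h × 7 d = 64,288 Wh = 64.29 kWh
Total energy = 6.833 + 2.701 + 64.29 = 73.82 kWh
Cost = 73.82 kWh × £0.168 = £12.40

£12.40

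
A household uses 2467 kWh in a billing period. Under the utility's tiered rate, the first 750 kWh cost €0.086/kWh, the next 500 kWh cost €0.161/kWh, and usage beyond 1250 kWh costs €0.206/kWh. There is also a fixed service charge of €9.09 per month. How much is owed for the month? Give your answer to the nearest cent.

First 750 kWh × €0.086 = €64.50
Next 500 kWh × €0.161 = €80.50
Remaining 1217 kWh × €0.206 = €250.70
Energy charge = €395.70; + service €9.09 = €404.79

€404.79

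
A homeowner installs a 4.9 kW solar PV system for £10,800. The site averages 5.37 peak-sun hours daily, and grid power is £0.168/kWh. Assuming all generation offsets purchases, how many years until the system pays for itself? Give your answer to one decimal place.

Daily generation = 4.9 kW × 5.37 h = 26.31 kWh
Annual generation = 26.31 × 365 = 9604.2 kWh
Annual savings = 9604.2 × £0.168 = £1,613.51
Payback = £10,800 / £1,613.51 = 6.69 years

6.7 years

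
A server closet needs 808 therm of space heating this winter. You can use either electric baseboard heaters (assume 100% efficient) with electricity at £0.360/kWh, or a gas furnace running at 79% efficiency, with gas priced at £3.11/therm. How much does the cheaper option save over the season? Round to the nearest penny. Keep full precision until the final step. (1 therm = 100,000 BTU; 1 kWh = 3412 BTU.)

£5344.34

Heat load = 808 therm × 100,000 = 80,800,000 BTU
Gas: input = 80,800,000 / 0.790 = 102,278,481 BTU = 1,023 therm → 1,023 × £3.11 = £3,180.86
Electric: 80,800,000 BTU / 3412 = 23,680 kWh → × £0.360 = £8,525.21
Difference = |£3,180.86 − £8,525.21| = £5,344.34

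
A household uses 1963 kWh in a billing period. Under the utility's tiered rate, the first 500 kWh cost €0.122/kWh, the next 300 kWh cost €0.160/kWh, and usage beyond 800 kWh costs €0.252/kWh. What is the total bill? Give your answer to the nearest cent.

First 500 kWh × €0.122 = €61.00
Next 300 kWh × €0.160 = €48.00
Remaining 1163 kWh × €0.252 = €293.08
Total = €402.08

€402.08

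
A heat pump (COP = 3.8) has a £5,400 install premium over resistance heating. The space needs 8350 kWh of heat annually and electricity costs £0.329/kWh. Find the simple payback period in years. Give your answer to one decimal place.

2.7 years

Resistance: 8350 kWh × £0.329 = £2,747.15/yr
Heat pump: 8350 / 3.8 = 2197 kWh in → × £0.329 = £722.93/yr
Annual savings = £2,024.22
Payback = £5,400 / £2,024.22 = 2.67 years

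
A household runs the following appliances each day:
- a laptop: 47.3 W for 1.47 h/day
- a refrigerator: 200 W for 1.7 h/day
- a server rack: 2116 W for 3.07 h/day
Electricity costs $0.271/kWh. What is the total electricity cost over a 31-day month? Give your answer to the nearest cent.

$58.01

laptop: 47.3 W × 1.47 h × 31 d = 2,155 Wh = 2.155 kWh
refrigerator: 200 W × 1.7 h × 31 d = 10,540 Wh = 10.54 kWh
server rack: 2116 W × 3.07 h × 31 d = 201,380 Wh = 201.4 kWh
Total energy = 2.155 + 10.54 + 201.4 = 214.1 kWh
Cost = 214.1 kWh × $0.271 = $58.01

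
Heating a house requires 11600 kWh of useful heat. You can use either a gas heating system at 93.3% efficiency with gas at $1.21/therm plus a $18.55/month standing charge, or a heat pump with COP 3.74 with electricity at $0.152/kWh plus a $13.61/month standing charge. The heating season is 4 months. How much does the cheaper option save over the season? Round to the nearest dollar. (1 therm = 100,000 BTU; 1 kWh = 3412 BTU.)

$62

Heat load = 11600 kWh × 3412 = 39,579,200 BTU
Gas: input = 39,579,200 / 0.933 = 42,421,436 BTU = 424.2 therm → 424.2 × $1.21 = $513.30; + 4 × $18.55 standing = $587.50
Heat pump: 39,579,200 BTU / 3412 = 11,600 kWh heat; / 3.74 = 3,102 kWh in → × $0.152 = $471.44; + 4 × $13.61 standing = $525.88
Difference = |$587.50 − $525.88| = $61.62 ≈ $62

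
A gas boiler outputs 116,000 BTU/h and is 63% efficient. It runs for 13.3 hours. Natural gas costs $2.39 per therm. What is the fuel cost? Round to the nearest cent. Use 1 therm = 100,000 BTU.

Heat delivered = 116,000 BTU/h × 13.3 h = 1,542,800 BTU
Gas input = 1,542,800 / 0.63 = 2,448,889 BTU
= 2,448,889 / 100,000 = 24.49 therm
Cost = 24.49 × $2.39/therm = $58.53

$58.53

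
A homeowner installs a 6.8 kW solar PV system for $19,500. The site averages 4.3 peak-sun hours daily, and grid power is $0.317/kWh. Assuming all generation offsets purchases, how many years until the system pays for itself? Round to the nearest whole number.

6 years

Daily generation = 6.8 kW × 4.3 h = 29.24 kWh
Annual generation = 29.24 × 365 = 10673 kWh
Annual savings = 10673 × $0.317 = $3,383.21
Payback = $19,500 / $3,383.21 = 5.76 years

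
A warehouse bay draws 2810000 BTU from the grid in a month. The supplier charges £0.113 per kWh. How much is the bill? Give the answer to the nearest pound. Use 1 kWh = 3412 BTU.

£93

2810000 BTU × (0.00029308 kWh/BTU) = 823.6 kWh
Cost = 823.6 kWh × £0.113/kWh = £93.06 ≈ £93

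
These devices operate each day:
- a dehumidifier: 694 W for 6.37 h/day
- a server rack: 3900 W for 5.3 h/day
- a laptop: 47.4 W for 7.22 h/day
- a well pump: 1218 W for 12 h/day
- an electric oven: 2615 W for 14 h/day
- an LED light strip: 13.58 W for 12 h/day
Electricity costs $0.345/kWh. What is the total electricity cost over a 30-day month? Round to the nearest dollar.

dehumidifier: 694 W × 6.37 h × 30 d = 132,623 Wh = 132.6 kWh
server rack: 3900 W × 5.3 h × 30 d = 620,100 Wh = 620.1 kWh
laptop: 47.4 W × 7.22 h × 30 d = 10,267 Wh = 10.27 kWh
well pump: 1218 W × 12 h × 30 d = 438,480 Wh = 438.5 kWh
electric oven: 2615 W × 14 h × 30 d = 1,098,300 Wh = 1,098 kWh
LED light strip: 13.58 W × 12 h × 30 d = 4,889 Wh = 4.889 kWh
Total energy = 132.6 + 620.1 + 10.27 + 438.5 + 1,098 + 4.889 = 2,305 kWh
Cost = 2,305 kWh × $0.345 = $795.11 ≈ $795

$795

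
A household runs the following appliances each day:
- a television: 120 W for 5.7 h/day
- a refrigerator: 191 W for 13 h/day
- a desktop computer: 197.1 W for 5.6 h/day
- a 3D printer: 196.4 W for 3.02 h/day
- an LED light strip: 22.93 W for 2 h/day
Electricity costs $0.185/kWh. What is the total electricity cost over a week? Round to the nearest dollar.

$6

television: 120 W × 5.7 h × 7 d = 4,788 Wh = 4.788 kWh
refrigerator: 191 W × 13 h × 7 d = 17,381 Wh = 17.38 kWh
desktop computer: 197.1 W × 5.6 h × 7 d = 7,726 Wh = 7.726 kWh
3D printer: 196.4 W × 3.02 h × 7 d = 4,152 Wh = 4.152 kWh
LED light strip: 22.93 W × 2 h × 7 d = 321 Wh = 0.321 kWh
Total energy = 4.788 + 17.38 + 7.726 + 4.152 + 0.321 = 34.37 kWh
Cost = 34.37 kWh × $0.185 = $6.36 ≈ $6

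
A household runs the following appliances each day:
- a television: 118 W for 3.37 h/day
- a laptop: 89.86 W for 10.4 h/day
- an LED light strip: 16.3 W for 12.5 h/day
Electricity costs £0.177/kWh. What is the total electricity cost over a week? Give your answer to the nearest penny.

£1.90

television: 118 W × 3.37 h × 7 d = 2,784 Wh = 2.784 kWh
laptop: 89.86 W × 10.4 h × 7 d = 6,542 Wh = 6.542 kWh
LED light strip: 16.3 W × 12.5 h × 7 d = 1,426 Wh = 1.426 kWh
Total energy = 2.784 + 6.542 + 1.426 = 10.75 kWh
Cost = 10.75 kWh × £0.177 = £1.90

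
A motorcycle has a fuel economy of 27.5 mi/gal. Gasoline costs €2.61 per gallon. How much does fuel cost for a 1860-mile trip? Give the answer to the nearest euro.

Fuel = 1860 mi / 27.5 mpg = 67.64 gal
Cost = 67.64 gal × €2.61/gal = €176.53 ≈ €177

€177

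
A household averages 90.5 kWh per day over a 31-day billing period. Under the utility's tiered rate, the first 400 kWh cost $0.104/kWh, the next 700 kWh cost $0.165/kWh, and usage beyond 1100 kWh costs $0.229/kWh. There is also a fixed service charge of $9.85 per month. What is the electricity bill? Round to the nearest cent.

$557.51

Usage = 90.5 kWh/day × 31 days = 2805.5 kWh
First 400 kWh × $0.104 = $41.60
Next 700 kWh × $0.165 = $115.50
Remaining 1705.5 kWh × $0.229 = $390.56
Energy charge = $547.66; + service $9.85 = $557.51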